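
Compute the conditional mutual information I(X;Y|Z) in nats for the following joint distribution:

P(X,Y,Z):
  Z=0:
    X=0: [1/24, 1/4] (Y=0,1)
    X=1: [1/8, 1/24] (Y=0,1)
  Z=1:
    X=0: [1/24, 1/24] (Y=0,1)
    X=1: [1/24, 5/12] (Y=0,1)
0.1223 nats

Conditional mutual information: I(X;Y|Z) = H(X|Z) + H(Y|Z) - H(X,Y|Z)

H(Z) = 0.6897
H(X,Z) = 1.2227 → H(X|Z) = 0.5330
H(Y,Z) = 1.2227 → H(Y|Z) = 0.5330
H(X,Y,Z) = 1.6334 → H(X,Y|Z) = 0.9437

I(X;Y|Z) = 0.5330 + 0.5330 - 0.9437 = 0.1223 nats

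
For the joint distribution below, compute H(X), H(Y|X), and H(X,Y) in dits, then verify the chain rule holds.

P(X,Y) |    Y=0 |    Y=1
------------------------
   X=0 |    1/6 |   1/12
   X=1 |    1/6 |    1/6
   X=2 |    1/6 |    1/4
H(X,Y) = 0.7592, H(X) = 0.4680, H(Y|X) = 0.2912 (all in dits)

Chain rule: H(X,Y) = H(X) + H(Y|X)

Left side — joint entropy directly:
H(X,Y) = -Σ p(x,y) log p(x,y) = 0.7592 dits

Right side — compute H(Y|X) from the conditional distributions:
P(X) = (1/4, 1/3, 5/12), so H(X) = 0.4680 dits
H(Y|X) = Σ_x P(X=x) · H(Y|X=x):
  P(Y|X=0) = (2/3, 1/3), H(Y|X=0) = 0.2764, weight P(X=0) = 1/4
  P(Y|X=1) = (1/2, 1/2), H(Y|X=1) = 0.3010, weight P(X=1) = 1/3
  P(Y|X=2) = (2/5, 3/5), H(Y|X=2) = 0.2923, weight P(X=2) = 5/12
H(Y|X) = 0.2912 dits

H(X) + H(Y|X) = 0.4680 + 0.2912 = 0.7592 dits

Both sides equal 0.7592 dits. ✓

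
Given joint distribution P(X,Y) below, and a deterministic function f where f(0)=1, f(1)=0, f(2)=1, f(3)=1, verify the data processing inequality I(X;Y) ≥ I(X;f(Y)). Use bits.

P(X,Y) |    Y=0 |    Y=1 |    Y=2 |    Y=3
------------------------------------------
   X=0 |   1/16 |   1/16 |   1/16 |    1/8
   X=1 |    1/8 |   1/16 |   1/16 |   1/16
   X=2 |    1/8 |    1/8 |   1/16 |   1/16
I(X;Y) = 0.0567, I(X;f(Y)) = 0.0157, inequality holds: 0.0567 ≥ 0.0157

Data Processing Inequality: For any Markov chain X → Y → Z, we have I(X;Y) ≥ I(X;Z).

Here Z = f(Y) is a deterministic function of Y, forming X → Y → Z.

Original I(X;Y) = 0.0567 bits

After applying f:
P(X,Z) where Z=f(Y):
- P(X,Z=0) = P(X,Y=1)
- P(X,Z=1) = P(X,Y=0) + P(X,Y=2) + P(X,Y=3)

I(X;Z) = I(X;f(Y)) = 0.0157 bits

Verification: 0.0567 ≥ 0.0157 ✓

Information cannot be created by processing; the function f can only lose information about X.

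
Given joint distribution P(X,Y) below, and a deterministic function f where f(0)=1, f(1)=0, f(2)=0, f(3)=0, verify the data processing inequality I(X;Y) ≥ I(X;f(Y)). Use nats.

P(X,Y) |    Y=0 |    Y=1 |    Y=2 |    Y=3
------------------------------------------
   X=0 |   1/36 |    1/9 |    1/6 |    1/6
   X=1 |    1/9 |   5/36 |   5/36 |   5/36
I(X;Y) = 0.0293, I(X;f(Y)) = 0.0257, inequality holds: 0.0293 ≥ 0.0257

Data Processing Inequality: For any Markov chain X → Y → Z, we have I(X;Y) ≥ I(X;Z).

Here Z = f(Y) is a deterministic function of Y, forming X → Y → Z.

Original I(X;Y) = 0.0293 nats

After applying f:
P(X,Z) where Z=f(Y):
- P(X,Z=0) = P(X,Y=1) + P(X,Y=2) + P(X,Y=3)
- P(X,Z=1) = P(X,Y=0)

I(X;Z) = I(X;f(Y)) = 0.0257 nats

Verification: 0.0293 ≥ 0.0257 ✓

Information cannot be created by processing; the function f can only lose information about X.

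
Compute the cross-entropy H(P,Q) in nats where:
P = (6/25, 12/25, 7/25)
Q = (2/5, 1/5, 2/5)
1.2490 nats

Cross-entropy: H(P,Q) = -Σ p(x) log q(x)

Alternatively: H(P,Q) = H(P) + D_KL(P||Q)
H(P) = 1.0512 nats
D_KL(P||Q) = 0.1978 nats

H(P,Q) = 1.0512 + 0.1978 = 1.2490 nats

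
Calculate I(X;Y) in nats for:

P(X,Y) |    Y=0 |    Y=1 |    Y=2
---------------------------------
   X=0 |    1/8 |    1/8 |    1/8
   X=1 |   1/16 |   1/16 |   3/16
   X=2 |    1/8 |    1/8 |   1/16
0.0562 nats

Mutual information: I(X;Y) = H(X) + H(Y) - H(X,Y)

Marginals:
P(X) = (3/8, 5/16, 5/16), H(X) = 1.0948 nats
P(Y) = (5/16, 5/16, 3/8), H(Y) = 1.0948 nats

Joint entropy: H(X,Y) = 2.1334 nats

I(X;Y) = 1.0948 + 1.0948 - 2.1334 = 0.0562 nats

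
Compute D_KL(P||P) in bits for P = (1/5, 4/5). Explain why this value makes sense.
0.0000 bits

KL divergence satisfies the Gibbs inequality: D_KL(P||Q) ≥ 0 for all distributions P, Q.

D_KL(P||Q) = Σ p(x) log(p(x)/q(x))
Each term is p(x) × log_2(p(x)/p(x)) = p(x) × log_2(1) = 0, so the sum is 0.
D_KL(P||Q) = 0.0000 bits

When P = Q, the KL divergence is exactly 0, as there is no 'divergence' between identical distributions.

This non-negativity is a fundamental property: relative entropy cannot be negative because it measures how different Q is from P.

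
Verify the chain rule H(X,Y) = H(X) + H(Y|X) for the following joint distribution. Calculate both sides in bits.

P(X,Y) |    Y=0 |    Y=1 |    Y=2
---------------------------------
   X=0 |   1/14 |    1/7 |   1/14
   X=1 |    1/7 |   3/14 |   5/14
H(X,Y) = 2.3527, H(X) = 0.8631, H(Y|X) = 1.4896 (all in bits)

Chain rule: H(X,Y) = H(X) + H(Y|X)

Left side — joint entropy directly:
H(X,Y) = -Σ p(x,y) log p(x,y) = 2.3527 bits

Right side — compute H(Y|X) from the conditional distributions:
P(X) = (2/7, 5/7), so H(X) = 0.8631 bits
H(Y|X) = Σ_x P(X=x) · H(Y|X=x):
  P(Y|X=0) = (1/4, 1/2, 1/4), H(Y|X=0) = 1.5000, weight P(X=0) = 2/7
  P(Y|X=1) = (1/5, 3/10, 1/2), H(Y|X=1) = 1.4855, weight P(X=1) = 5/7
H(Y|X) = 1.4896 bits

H(X) + H(Y|X) = 0.8631 + 1.4896 = 2.3527 bits

Both sides equal 2.3527 bits. ✓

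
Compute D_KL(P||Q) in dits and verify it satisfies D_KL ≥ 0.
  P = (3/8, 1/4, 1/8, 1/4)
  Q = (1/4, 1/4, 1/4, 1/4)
0.0284 dits

KL divergence satisfies the Gibbs inequality: D_KL(P||Q) ≥ 0 for all distributions P, Q.

D_KL(P||Q) = Σ p(x) log(p(x)/q(x))
Term by term:
  x=0: 3/8 × log_10[(3/8)/(1/4)] = 0.0660
  x=1: 1/4 × log_10[(1/4)/(1/4)] = 0.0000
  x=2: 1/8 × log_10[(1/8)/(1/4)] = -0.0376
  x=3: 1/4 × log_10[(1/4)/(1/4)] = 0.0000
D_KL(P||Q) = 0.0284 dits

D_KL(P||Q) = 0.0284 ≥ 0 ✓

This non-negativity is a fundamental property: relative entropy cannot be negative because it measures how different Q is from P.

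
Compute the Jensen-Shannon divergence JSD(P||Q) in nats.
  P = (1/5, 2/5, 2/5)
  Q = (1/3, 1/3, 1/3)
0.0115 nats

Jensen-Shannon divergence is:
JSD(P||Q) = 0.5 × D_KL(P||M) + 0.5 × D_KL(Q||M)
where M = 0.5 × (P + Q) is the mixture distribution.

M = 0.5 × (1/5, 2/5, 2/5) + 0.5 × (1/3, 1/3, 1/3) = (4/15, 11/30, 11/30)

D_KL(P||M) = 0.0121 nats
D_KL(Q||M) = 0.0108 nats

JSD(P||Q) = 0.5 × 0.0121 + 0.5 × 0.0108 = 0.0115 nats

Unlike KL divergence, JSD is symmetric and bounded: 0 ≤ JSD ≤ log(2).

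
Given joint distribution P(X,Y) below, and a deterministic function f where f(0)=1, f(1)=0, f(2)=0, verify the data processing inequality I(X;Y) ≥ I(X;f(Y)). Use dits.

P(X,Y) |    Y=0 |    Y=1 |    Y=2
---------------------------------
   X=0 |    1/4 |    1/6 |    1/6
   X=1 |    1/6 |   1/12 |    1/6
I(X;Y) = 0.0037, I(X;f(Y)) = 0.0002, inequality holds: 0.0037 ≥ 0.0002

Data Processing Inequality: For any Markov chain X → Y → Z, we have I(X;Y) ≥ I(X;Z).

Here Z = f(Y) is a deterministic function of Y, forming X → Y → Z.

Original I(X;Y) = 0.0037 dits

After applying f:
P(X,Z) where Z=f(Y):
- P(X,Z=0) = P(X,Y=1) + P(X,Y=2)
- P(X,Z=1) = P(X,Y=0)

I(X;Z) = I(X;f(Y)) = 0.0002 dits

Verification: 0.0037 ≥ 0.0002 ✓

Information cannot be created by processing; the function f can only lose information about X.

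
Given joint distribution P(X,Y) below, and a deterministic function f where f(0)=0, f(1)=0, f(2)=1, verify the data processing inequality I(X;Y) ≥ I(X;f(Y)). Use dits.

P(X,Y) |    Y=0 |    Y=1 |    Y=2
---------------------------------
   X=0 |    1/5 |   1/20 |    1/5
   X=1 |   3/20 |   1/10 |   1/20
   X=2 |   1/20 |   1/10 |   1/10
I(X;Y) = 0.0344, I(X;f(Y)) = 0.0152, inequality holds: 0.0344 ≥ 0.0152

Data Processing Inequality: For any Markov chain X → Y → Z, we have I(X;Y) ≥ I(X;Z).

Here Z = f(Y) is a deterministic function of Y, forming X → Y → Z.

Original I(X;Y) = 0.0344 dits

After applying f:
P(X,Z) where Z=f(Y):
- P(X,Z=0) = P(X,Y=0) + P(X,Y=1)
- P(X,Z=1) = P(X,Y=2)

I(X;Z) = I(X;f(Y)) = 0.0152 dits

Verification: 0.0344 ≥ 0.0152 ✓

Information cannot be created by processing; the function f can only lose information about X.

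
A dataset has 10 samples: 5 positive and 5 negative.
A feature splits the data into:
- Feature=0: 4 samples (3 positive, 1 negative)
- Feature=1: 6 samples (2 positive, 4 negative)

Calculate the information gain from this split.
0.1245 bits

Information Gain = H(Y) - H(Y|Feature)

Before split:
P(positive) = 5/10 = 0.5000
H(Y) = 1.0000 bits

After split:
Feature=0: H = 0.8113 bits (weight = 4/10)
Feature=1: H = 0.9183 bits (weight = 6/10)
H(Y|Feature) = (4/10)×0.8113 + (6/10)×0.9183 = 0.8755 bits

Information Gain = 1.0000 - 0.8755 = 0.1245 bits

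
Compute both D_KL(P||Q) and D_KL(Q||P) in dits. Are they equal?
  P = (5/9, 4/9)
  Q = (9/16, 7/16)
D_KL(P||Q) = 0.0000, D_KL(Q||P) = 0.0000

KL divergence is not symmetric: D_KL(P||Q) ≠ D_KL(Q||P) in general.

D_KL(P||Q) = 0.0000 dits
D_KL(Q||P) = 0.0000 dits

In this case they happen to be equal (to 4 decimal places).

This asymmetry is why KL divergence is not a true distance metric.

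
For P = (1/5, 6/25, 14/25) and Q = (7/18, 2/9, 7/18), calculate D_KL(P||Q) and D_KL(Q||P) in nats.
D_KL(P||Q) = 0.0897, D_KL(Q||P) = 0.0997

KL divergence is not symmetric: D_KL(P||Q) ≠ D_KL(Q||P) in general.

D_KL(P||Q) = 0.0897 nats
D_KL(Q||P) = 0.0997 nats

No, they are not equal!

This asymmetry is why KL divergence is not a true distance metric.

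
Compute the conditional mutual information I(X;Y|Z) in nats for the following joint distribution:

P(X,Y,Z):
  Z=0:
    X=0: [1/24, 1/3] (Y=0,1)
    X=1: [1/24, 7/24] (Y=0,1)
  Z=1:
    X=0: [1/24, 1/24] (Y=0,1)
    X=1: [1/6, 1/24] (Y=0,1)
0.0126 nats

Conditional mutual information: I(X;Y|Z) = H(X|Z) + H(Y|Z) - H(X,Y|Z)

H(Z) = 0.6036
H(X,Z) = 1.2679 → H(X|Z) = 0.6642
H(Y,Z) = 1.0347 → H(Y|Z) = 0.4311
H(X,Y,Z) = 1.6863 → H(X,Y|Z) = 1.0827

I(X;Y|Z) = 0.6642 + 0.4311 - 1.0827 = 0.0126 nats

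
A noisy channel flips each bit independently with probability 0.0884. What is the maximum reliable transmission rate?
0.5689 bits

For a binary symmetric channel (BSC) with error probability p:
Capacity C = 1 - H(p) bits per symbol

where H(p) = -p log₂(p) - (1-p) log₂(1-p) is the binary entropy function.

H(0.0884) = 0.4311 bits
C = 1 - 0.4311 = 0.5689 bits per symbol

This means we can reliably transmit up to 0.5689 bits of information per channel use.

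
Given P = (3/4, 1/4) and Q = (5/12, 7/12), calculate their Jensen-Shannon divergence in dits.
0.0254 dits

Jensen-Shannon divergence is:
JSD(P||Q) = 0.5 × D_KL(P||M) + 0.5 × D_KL(Q||M)
where M = 0.5 × (P + Q) is the mixture distribution.

M = 0.5 × (3/4, 1/4) + 0.5 × (5/12, 7/12) = (7/12, 5/12)

D_KL(P||M) = 0.0264 dits
D_KL(Q||M) = 0.0244 dits

JSD(P||Q) = 0.5 × 0.0264 + 0.5 × 0.0244 = 0.0254 dits

Unlike KL divergence, JSD is symmetric and bounded: 0 ≤ JSD ≤ log(2).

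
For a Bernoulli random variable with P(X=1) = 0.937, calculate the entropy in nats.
0.2351 nats

The binary entropy function is:
H(p) = -p log(p) - (1-p) log(1-p)

H(0.937) = -0.937 × log_e(0.937) - 0.063 × log_e(0.063)
H(0.937) = 0.2351 nats

Note: Binary entropy is maximized at p=0.5 (H=1 bit) and minimized at p=0 or p=1 (H=0).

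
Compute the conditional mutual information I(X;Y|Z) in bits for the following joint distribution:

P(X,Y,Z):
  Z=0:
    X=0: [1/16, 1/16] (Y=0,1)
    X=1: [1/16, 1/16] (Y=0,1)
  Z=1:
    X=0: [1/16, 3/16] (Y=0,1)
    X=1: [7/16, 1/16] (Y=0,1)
0.2141 bits

Conditional mutual information: I(X;Y|Z) = H(X|Z) + H(Y|Z) - H(X,Y|Z)

H(Z) = 0.8113
H(X,Z) = 1.7500 → H(X|Z) = 0.9387
H(Y,Z) = 1.7500 → H(Y|Z) = 0.9387
H(X,Y,Z) = 2.4746 → H(X,Y|Z) = 1.6633

I(X;Y|Z) = 0.9387 + 0.9387 - 1.6633 = 0.2141 bits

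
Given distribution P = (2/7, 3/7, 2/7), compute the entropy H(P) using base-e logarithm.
1.0790 nats

Shannon entropy is H(X) = -Σ p(x) log p(x).

For P = (2/7, 3/7, 2/7):
H = -2/7 × log_e(2/7) -3/7 × log_e(3/7) -2/7 × log_e(2/7)
H = 1.0790 nats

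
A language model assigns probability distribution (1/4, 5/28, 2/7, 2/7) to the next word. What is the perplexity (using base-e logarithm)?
3.9356

Perplexity is e^H (or exp(H) for natural log).

First, H = -Σ p log p = 1.3701 nats
Perplexity = e^1.3701 = 3.9356

Interpretation: The model's uncertainty is equivalent to choosing uniformly among 3.9 options.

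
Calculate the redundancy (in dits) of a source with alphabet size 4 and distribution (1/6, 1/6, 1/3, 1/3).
0.0246 dits

Redundancy measures how far a source is from maximum entropy:
R = H_max - H(X)

Maximum entropy for 4 symbols: H_max = log_10(4) = 0.6021 dits
Actual entropy: H(X) = 0.5775 dits
Redundancy: R = 0.6021 - 0.5775 = 0.0246 dits

This redundancy represents potential for compression: the source could be compressed by 0.0246 dits per symbol.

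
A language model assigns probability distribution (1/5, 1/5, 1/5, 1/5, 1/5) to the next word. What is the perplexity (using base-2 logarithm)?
5.0000

Perplexity is 2^H (or exp(H) for natural log).

First, H = -Σ p log p = 2.3219 bits
Perplexity = 2^2.3219 = 5.0000

Interpretation: The model's uncertainty is equivalent to choosing uniformly among 5.0 options.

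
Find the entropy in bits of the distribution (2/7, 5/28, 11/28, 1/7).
1.8908 bits

Shannon entropy is H(X) = -Σ p(x) log p(x).

For P = (2/7, 5/28, 11/28, 1/7):
H = -2/7 × log_2(2/7) -5/28 × log_2(5/28) -11/28 × log_2(11/28) -1/7 × log_2(1/7)
H = 1.8908 bits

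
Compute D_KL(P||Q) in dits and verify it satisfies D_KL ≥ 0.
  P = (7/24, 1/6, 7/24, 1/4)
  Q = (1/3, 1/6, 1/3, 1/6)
0.0102 dits

KL divergence satisfies the Gibbs inequality: D_KL(P||Q) ≥ 0 for all distributions P, Q.

D_KL(P||Q) = Σ p(x) log(p(x)/q(x))
Term by term:
  x=0: 7/24 × log_10[(7/24)/(1/3)] = -0.0169
  x=1: 1/6 × log_10[(1/6)/(1/6)] = 0.0000
  x=2: 7/24 × log_10[(7/24)/(1/3)] = -0.0169
  x=3: 1/4 × log_10[(1/4)/(1/6)] = 0.0440
D_KL(P||Q) = 0.0102 dits

D_KL(P||Q) = 0.0102 ≥ 0 ✓

This non-negativity is a fundamental property: relative entropy cannot be negative because it measures how different Q is from P.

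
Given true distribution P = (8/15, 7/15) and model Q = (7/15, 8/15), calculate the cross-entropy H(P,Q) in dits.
0.3039 dits

Cross-entropy: H(P,Q) = -Σ p(x) log q(x)

Alternatively: H(P,Q) = H(P) + D_KL(P||Q)
H(P) = 0.3001 dits
D_KL(P||Q) = 0.0039 dits

H(P,Q) = 0.3001 + 0.0039 = 0.3039 dits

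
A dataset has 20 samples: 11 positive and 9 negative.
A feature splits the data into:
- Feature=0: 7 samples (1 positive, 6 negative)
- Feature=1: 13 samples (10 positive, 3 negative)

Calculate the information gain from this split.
0.2791 bits

Information Gain = H(Y) - H(Y|Feature)

Before split:
P(positive) = 11/20 = 0.5500
H(Y) = 0.9928 bits

After split:
Feature=0: H = 0.5917 bits (weight = 7/20)
Feature=1: H = 0.7793 bits (weight = 13/20)
H(Y|Feature) = (7/20)×0.5917 + (13/20)×0.7793 = 0.7137 bits

Information Gain = 0.9928 - 0.7137 = 0.2791 bits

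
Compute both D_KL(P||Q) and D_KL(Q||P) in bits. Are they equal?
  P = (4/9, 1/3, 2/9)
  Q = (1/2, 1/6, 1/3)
D_KL(P||Q) = 0.1278, D_KL(Q||P) = 0.1133

KL divergence is not symmetric: D_KL(P||Q) ≠ D_KL(Q||P) in general.

D_KL(P||Q) = 0.1278 bits
D_KL(Q||P) = 0.1133 bits

No, they are not equal!

This asymmetry is why KL divergence is not a true distance metric.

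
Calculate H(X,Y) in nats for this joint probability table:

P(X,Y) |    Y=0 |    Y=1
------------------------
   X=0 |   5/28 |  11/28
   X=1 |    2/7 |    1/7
1.3106 nats

Joint entropy is H(X,Y) = -Σ_{x,y} p(x,y) log p(x,y).

Summing over all non-zero entries:
H(X,Y) = -[5/28·log_e(5/28) + 11/28·log_e(11/28) + 2/7·log_e(2/7) + 1/7·log_e(1/7)]
H(X,Y) = 1.3106 nats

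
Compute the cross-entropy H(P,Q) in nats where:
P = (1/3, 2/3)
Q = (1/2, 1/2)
0.6931 nats

Cross-entropy: H(P,Q) = -Σ p(x) log q(x)

Alternatively: H(P,Q) = H(P) + D_KL(P||Q)
H(P) = 0.6365 nats
D_KL(P||Q) = 0.0566 nats

H(P,Q) = 0.6365 + 0.0566 = 0.6931 nats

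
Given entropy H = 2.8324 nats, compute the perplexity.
16.9862

Perplexity is e^H (or exp(H) for natural log).

H = 2.8324 nats
Perplexity = e^2.8324 = 16.9862

Interpretation: The model's uncertainty is equivalent to choosing uniformly among 17.0 options.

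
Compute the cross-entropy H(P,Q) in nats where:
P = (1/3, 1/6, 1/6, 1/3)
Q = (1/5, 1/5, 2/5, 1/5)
1.4939 nats

Cross-entropy: H(P,Q) = -Σ p(x) log q(x)

Alternatively: H(P,Q) = H(P) + D_KL(P||Q)
H(P) = 1.3297 nats
D_KL(P||Q) = 0.1643 nats

H(P,Q) = 1.3297 + 0.1643 = 1.4939 nats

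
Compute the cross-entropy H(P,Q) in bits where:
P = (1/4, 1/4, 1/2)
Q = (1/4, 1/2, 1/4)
1.7500 bits

Cross-entropy: H(P,Q) = -Σ p(x) log q(x)

Alternatively: H(P,Q) = H(P) + D_KL(P||Q)
H(P) = 1.5000 bits
D_KL(P||Q) = 0.2500 bits

H(P,Q) = 1.5000 + 0.2500 = 1.7500 bits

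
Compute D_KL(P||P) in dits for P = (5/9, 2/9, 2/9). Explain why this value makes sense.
0.0000 dits

KL divergence satisfies the Gibbs inequality: D_KL(P||Q) ≥ 0 for all distributions P, Q.

D_KL(P||Q) = Σ p(x) log(p(x)/q(x))
Each term is p(x) × log_10(p(x)/p(x)) = p(x) × log_10(1) = 0, so the sum is 0.
D_KL(P||Q) = 0.0000 dits

When P = Q, the KL divergence is exactly 0, as there is no 'divergence' between identical distributions.

This non-negativity is a fundamental property: relative entropy cannot be negative because it measures how different Q is from P.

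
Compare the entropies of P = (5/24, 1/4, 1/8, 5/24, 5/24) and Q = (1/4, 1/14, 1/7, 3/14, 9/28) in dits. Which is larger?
P

Computing entropies in dits:
H(P) = 0.6892
H(Q) = 0.6549

Distribution P has higher entropy.

Intuition: The distribution closer to uniform (more spread out) has higher entropy.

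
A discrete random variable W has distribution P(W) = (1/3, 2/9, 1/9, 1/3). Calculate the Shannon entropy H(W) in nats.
1.3108 nats

Shannon entropy is H(X) = -Σ p(x) log p(x).

For P = (1/3, 2/9, 1/9, 1/3):
H = -1/3 × log_e(1/3) -2/9 × log_e(2/9) -1/9 × log_e(1/9) -1/3 × log_e(1/3)
H = 1.3108 nats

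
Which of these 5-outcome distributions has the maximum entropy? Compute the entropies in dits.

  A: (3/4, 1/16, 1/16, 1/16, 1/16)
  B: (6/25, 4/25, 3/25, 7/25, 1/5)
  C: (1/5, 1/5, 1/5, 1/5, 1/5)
C

For a discrete distribution over n outcomes, entropy is maximized by the uniform distribution.

Computing entropies:
H(A) = 0.3947 dits
H(B) = 0.6812 dits
H(C) = 0.6990 dits

The uniform distribution (where all probabilities equal 1/5) achieves the maximum entropy of log_10(5) = 0.6990 dits.

Distribution C has the highest entropy.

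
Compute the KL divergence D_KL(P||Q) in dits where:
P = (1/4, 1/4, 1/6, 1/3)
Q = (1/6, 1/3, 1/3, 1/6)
0.0630 dits

KL divergence: D_KL(P||Q) = Σ p(x) log(p(x)/q(x))

Computing term by term:
  x=0: 1/4 × log_10[(1/4)/(1/6)] = 1/4 × 0.1761 = 0.0440
  x=1: 1/4 × log_10[(1/4)/(1/3)] = 1/4 × -0.1249 = -0.0312
  x=2: 1/6 × log_10[(1/6)/(1/3)] = 1/6 × -0.3010 = -0.0502
  x=3: 1/3 × log_10[(1/3)/(1/6)] = 1/3 × 0.3010 = 0.1003

D_KL(P||Q) = 0.0630 dits

Note: KL divergence is always non-negative and equals 0 iff P = Q.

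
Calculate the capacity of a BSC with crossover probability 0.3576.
0.0593 bits

For a binary symmetric channel (BSC) with error probability p:
Capacity C = 1 - H(p) bits per symbol

where H(p) = -p log₂(p) - (1-p) log₂(1-p) is the binary entropy function.

H(0.3576) = 0.9407 bits
C = 1 - 0.9407 = 0.0593 bits per symbol

This means we can reliably transmit up to 0.0593 bits of information per channel use.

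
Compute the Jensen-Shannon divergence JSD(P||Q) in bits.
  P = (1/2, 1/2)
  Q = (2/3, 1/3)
0.0207 bits

Jensen-Shannon divergence is:
JSD(P||Q) = 0.5 × D_KL(P||M) + 0.5 × D_KL(Q||M)
where M = 0.5 × (P + Q) is the mixture distribution.

M = 0.5 × (1/2, 1/2) + 0.5 × (2/3, 1/3) = (7/12, 5/12)

D_KL(P||M) = 0.0203 bits
D_KL(Q||M) = 0.0211 bits

JSD(P||Q) = 0.5 × 0.0203 + 0.5 × 0.0211 = 0.0207 bits

Unlike KL divergence, JSD is symmetric and bounded: 0 ≤ JSD ≤ log(2).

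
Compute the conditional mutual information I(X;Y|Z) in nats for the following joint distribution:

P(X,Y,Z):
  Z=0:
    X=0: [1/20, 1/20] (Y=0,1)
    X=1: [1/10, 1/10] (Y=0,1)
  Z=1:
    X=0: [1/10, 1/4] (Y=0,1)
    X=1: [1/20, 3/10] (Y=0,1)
0.0108 nats

Conditional mutual information: I(X;Y|Z) = H(X|Z) + H(Y|Z) - H(X,Y|Z)

H(Z) = 0.6109
H(X,Z) = 1.2870 → H(X|Z) = 0.6762
H(Y,Z) = 1.1825 → H(Y|Z) = 0.5717
H(X,Y,Z) = 1.8479 → H(X,Y|Z) = 1.2370

I(X;Y|Z) = 0.6762 + 0.5717 - 1.2370 = 0.0108 nats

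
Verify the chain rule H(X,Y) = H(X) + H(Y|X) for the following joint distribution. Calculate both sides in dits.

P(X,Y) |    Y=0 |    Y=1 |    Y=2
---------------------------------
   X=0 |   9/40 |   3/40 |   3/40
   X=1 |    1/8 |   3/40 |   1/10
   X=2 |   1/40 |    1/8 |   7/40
H(X,Y) = 0.8972, H(X) = 0.4752, H(Y|X) = 0.4219 (all in dits)

Chain rule: H(X,Y) = H(X) + H(Y|X)

Left side — joint entropy directly:
H(X,Y) = -Σ p(x,y) log p(x,y) = 0.8972 dits

Right side — compute H(Y|X) from the conditional distributions:
P(X) = (3/8, 3/10, 13/40), so H(X) = 0.4752 dits
H(Y|X) = Σ_x P(X=x) · H(Y|X=x):
  P(Y|X=0) = (3/5, 1/5, 1/5), H(Y|X=0) = 0.4127, weight P(X=0) = 3/8
  P(Y|X=1) = (5/12, 1/4, 1/3), H(Y|X=1) = 0.4680, weight P(X=1) = 3/10
  P(Y|X=2) = (1/13, 5/13, 7/13), H(Y|X=2) = 0.3901, weight P(X=2) = 13/40
H(Y|X) = 0.4219 dits

H(X) + H(Y|X) = 0.4752 + 0.4219 = 0.8972 dits

Both sides equal 0.8972 dits. ✓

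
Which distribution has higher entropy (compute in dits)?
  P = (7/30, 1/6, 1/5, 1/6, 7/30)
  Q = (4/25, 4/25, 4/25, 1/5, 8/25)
P

Computing entropies in dits:
H(P) = 0.6941
H(Q) = 0.6802

Distribution P has higher entropy.

Intuition: The distribution closer to uniform (more spread out) has higher entropy.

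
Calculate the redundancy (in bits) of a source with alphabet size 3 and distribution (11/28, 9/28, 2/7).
0.0127 bits

Redundancy measures how far a source is from maximum entropy:
R = H_max - H(X)

Maximum entropy for 3 symbols: H_max = log_2(3) = 1.5850 bits
Actual entropy: H(X) = 1.5722 bits
Redundancy: R = 1.5850 - 1.5722 = 0.0127 bits

This redundancy represents potential for compression: the source could be compressed by 0.0127 bits per symbol.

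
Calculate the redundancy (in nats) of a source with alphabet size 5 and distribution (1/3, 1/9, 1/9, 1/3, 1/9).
0.1446 nats

Redundancy measures how far a source is from maximum entropy:
R = H_max - H(X)

Maximum entropy for 5 symbols: H_max = log_e(5) = 1.6094 nats
Actual entropy: H(X) = 1.4648 nats
Redundancy: R = 1.6094 - 1.4648 = 0.1446 nats

This redundancy represents potential for compression: the source could be compressed by 0.1446 nats per symbol.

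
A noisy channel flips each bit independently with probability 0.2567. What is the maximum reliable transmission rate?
0.1783 bits

For a binary symmetric channel (BSC) with error probability p:
Capacity C = 1 - H(p) bits per symbol

where H(p) = -p log₂(p) - (1-p) log₂(1-p) is the binary entropy function.

H(0.2567) = 0.8217 bits
C = 1 - 0.8217 = 0.1783 bits per symbol

This means we can reliably transmit up to 0.1783 bits of information per channel use.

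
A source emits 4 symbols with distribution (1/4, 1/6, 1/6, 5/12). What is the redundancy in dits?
0.0337 dits

Redundancy measures how far a source is from maximum entropy:
R = H_max - H(X)

Maximum entropy for 4 symbols: H_max = log_10(4) = 0.6021 dits
Actual entropy: H(X) = 0.5683 dits
Redundancy: R = 0.6021 - 0.5683 = 0.0337 dits

This redundancy represents potential for compression: the source could be compressed by 0.0337 dits per symbol.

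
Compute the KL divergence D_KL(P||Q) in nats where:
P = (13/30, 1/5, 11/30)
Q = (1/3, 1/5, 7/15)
0.0253 nats

KL divergence: D_KL(P||Q) = Σ p(x) log(p(x)/q(x))

Computing term by term:
  x=0: 13/30 × log_e[(13/30)/(1/3)] = 13/30 × 0.2624 = 0.1137
  x=1: 1/5 × log_e[(1/5)/(1/5)] = 1/5 × 0.0000 = 0.0000
  x=2: 11/30 × log_e[(11/30)/(7/15)] = 11/30 × -0.2412 = -0.0884

D_KL(P||Q) = 0.0253 nats

Note: KL divergence is always non-negative and equals 0 iff P = Q.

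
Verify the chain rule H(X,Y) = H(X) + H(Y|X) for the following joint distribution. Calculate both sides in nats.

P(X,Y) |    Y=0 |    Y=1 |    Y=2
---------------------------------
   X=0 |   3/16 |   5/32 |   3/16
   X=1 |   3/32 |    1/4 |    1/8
H(X,Y) = 1.7462, H(X) = 0.6912, H(Y|X) = 1.0550 (all in nats)

Chain rule: H(X,Y) = H(X) + H(Y|X)

Left side — joint entropy directly:
H(X,Y) = -Σ p(x,y) log p(x,y) = 1.7462 nats

Right side — compute H(Y|X) from the conditional distributions:
P(X) = (17/32, 15/32), so H(X) = 0.6912 nats
H(Y|X) = Σ_x P(X=x) · H(Y|X=x):
  P(Y|X=0) = (6/17, 5/17, 6/17), H(Y|X=0) = 1.0951, weight P(X=0) = 17/32
  P(Y|X=1) = (1/5, 8/15, 4/15), H(Y|X=1) = 1.0096, weight P(X=1) = 15/32
H(Y|X) = 1.0550 nats

H(X) + H(Y|X) = 0.6912 + 1.0550 = 1.7462 nats

Both sides equal 1.7462 nats. ✓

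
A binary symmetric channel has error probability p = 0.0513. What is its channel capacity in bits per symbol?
0.7081 bits

For a binary symmetric channel (BSC) with error probability p:
Capacity C = 1 - H(p) bits per symbol

where H(p) = -p log₂(p) - (1-p) log₂(1-p) is the binary entropy function.

H(0.0513) = 0.2919 bits
C = 1 - 0.2919 = 0.7081 bits per symbol

This means we can reliably transmit up to 0.7081 bits of information per channel use.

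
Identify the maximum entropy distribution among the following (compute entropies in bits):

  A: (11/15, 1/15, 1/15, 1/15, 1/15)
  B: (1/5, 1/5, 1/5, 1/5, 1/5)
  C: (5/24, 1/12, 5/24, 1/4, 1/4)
B

For a discrete distribution over n outcomes, entropy is maximized by the uniform distribution.

Computing entropies:
H(A) = 1.3700 bits
H(B) = 2.3219 bits
H(C) = 2.2417 bits

The uniform distribution (where all probabilities equal 1/5) achieves the maximum entropy of log_2(5) = 2.3219 bits.

Distribution B has the highest entropy.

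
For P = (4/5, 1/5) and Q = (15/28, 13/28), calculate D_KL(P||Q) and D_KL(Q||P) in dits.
D_KL(P||Q) = 0.0662, D_KL(Q||P) = 0.0765

KL divergence is not symmetric: D_KL(P||Q) ≠ D_KL(Q||P) in general.

D_KL(P||Q) = 0.0662 dits
D_KL(Q||P) = 0.0765 dits

No, they are not equal!

This asymmetry is why KL divergence is not a true distance metric.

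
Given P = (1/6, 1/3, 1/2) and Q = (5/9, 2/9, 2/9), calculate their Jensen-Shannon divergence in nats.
0.0882 nats

Jensen-Shannon divergence is:
JSD(P||Q) = 0.5 × D_KL(P||M) + 0.5 × D_KL(Q||M)
where M = 0.5 × (P + Q) is the mixture distribution.

M = 0.5 × (1/6, 1/3, 1/2) + 0.5 × (5/9, 2/9, 2/9) = (13/36, 5/18, 13/36)

D_KL(P||M) = 0.0946 nats
D_KL(Q||M) = 0.0818 nats

JSD(P||Q) = 0.5 × 0.0946 + 0.5 × 0.0818 = 0.0882 nats

Unlike KL divergence, JSD is symmetric and bounded: 0 ≤ JSD ≤ log(2).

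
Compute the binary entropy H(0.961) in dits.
0.0716 dits

The binary entropy function is:
H(p) = -p log(p) - (1-p) log(1-p)

H(0.961) = -0.961 × log_10(0.961) - 0.039 × log_10(0.039)
H(0.961) = 0.0716 dits

Note: Binary entropy is maximized at p=0.5 (H=1 bit) and minimized at p=0 or p=1 (H=0).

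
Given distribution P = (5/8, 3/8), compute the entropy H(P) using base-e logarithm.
0.6616 nats

Shannon entropy is H(X) = -Σ p(x) log p(x).

For P = (5/8, 3/8):
H = -5/8 × log_e(5/8) -3/8 × log_e(3/8)
H = 0.6616 nats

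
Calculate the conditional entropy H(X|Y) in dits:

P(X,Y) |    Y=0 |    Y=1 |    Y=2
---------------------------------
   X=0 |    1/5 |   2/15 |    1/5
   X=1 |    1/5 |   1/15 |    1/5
0.2961 dits

Using the chain rule: H(X|Y) = H(X,Y) - H(Y)

First, compute H(X,Y) = 0.7543 dits

Marginal P(Y) = (2/5, 1/5, 2/5)
H(Y) = 0.4581 dits

H(X|Y) = H(X,Y) - H(Y) = 0.7543 - 0.4581 = 0.2961 dits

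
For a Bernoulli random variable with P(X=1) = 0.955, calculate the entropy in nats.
0.1835 nats

The binary entropy function is:
H(p) = -p log(p) - (1-p) log(1-p)

H(0.955) = -0.955 × log_e(0.955) - 0.045 × log_e(0.045)
H(0.955) = 0.1835 nats

Note: Binary entropy is maximized at p=0.5 (H=1 bit) and minimized at p=0 or p=1 (H=0).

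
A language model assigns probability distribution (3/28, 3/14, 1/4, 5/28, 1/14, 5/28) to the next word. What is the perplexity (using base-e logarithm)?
5.5832

Perplexity is e^H (or exp(H) for natural log).

First, H = -Σ p log p = 1.7198 nats
Perplexity = e^1.7198 = 5.5832

Interpretation: The model's uncertainty is equivalent to choosing uniformly among 5.6 options.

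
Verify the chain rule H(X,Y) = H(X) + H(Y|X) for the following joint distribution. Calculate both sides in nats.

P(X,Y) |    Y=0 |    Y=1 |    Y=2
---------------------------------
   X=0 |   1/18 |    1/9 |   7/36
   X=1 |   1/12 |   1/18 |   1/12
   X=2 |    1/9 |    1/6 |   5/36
H(X,Y) = 2.1148, H(X) = 1.0668, H(Y|X) = 1.0480 (all in nats)

Chain rule: H(X,Y) = H(X) + H(Y|X)

Left side — joint entropy directly:
H(X,Y) = -Σ p(x,y) log p(x,y) = 2.1148 nats

Right side — compute H(Y|X) from the conditional distributions:
P(X) = (13/36, 2/9, 5/12), so H(X) = 1.0668 nats
H(Y|X) = Σ_x P(X=x) · H(Y|X=x):
  P(Y|X=0) = (2/13, 4/13, 7/13), H(Y|X=0) = 0.9840, weight P(X=0) = 13/36
  P(Y|X=1) = (3/8, 1/4, 3/8), H(Y|X=1) = 1.0822, weight P(X=1) = 2/9
  P(Y|X=2) = (4/15, 2/5, 1/3), H(Y|X=2) = 1.0852, weight P(X=2) = 5/12
H(Y|X) = 1.0480 nats

H(X) + H(Y|X) = 1.0668 + 1.0480 = 2.1148 nats

Both sides equal 2.1148 nats. ✓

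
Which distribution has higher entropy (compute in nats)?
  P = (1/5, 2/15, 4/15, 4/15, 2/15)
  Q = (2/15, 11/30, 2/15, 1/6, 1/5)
P

Computing entropies in nats:
H(P) = 1.5641
H(Q) = 1.5257

Distribution P has higher entropy.

Intuition: The distribution closer to uniform (more spread out) has higher entropy.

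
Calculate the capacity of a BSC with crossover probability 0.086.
0.5770 bits

For a binary symmetric channel (BSC) with error probability p:
Capacity C = 1 - H(p) bits per symbol

where H(p) = -p log₂(p) - (1-p) log₂(1-p) is the binary entropy function.

H(0.086) = 0.4230 bits
C = 1 - 0.4230 = 0.5770 bits per symbol

This means we can reliably transmit up to 0.5770 bits of information per channel use.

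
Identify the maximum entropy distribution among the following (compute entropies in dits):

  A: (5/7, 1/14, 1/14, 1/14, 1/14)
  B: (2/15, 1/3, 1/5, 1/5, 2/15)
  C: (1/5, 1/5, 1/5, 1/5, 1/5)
C

For a discrete distribution over n outcomes, entropy is maximized by the uniform distribution.

Computing entropies:
H(A) = 0.4318 dits
H(B) = 0.6720 dits
H(C) = 0.6990 dits

The uniform distribution (where all probabilities equal 1/5) achieves the maximum entropy of log_10(5) = 0.6990 dits.

Distribution C has the highest entropy.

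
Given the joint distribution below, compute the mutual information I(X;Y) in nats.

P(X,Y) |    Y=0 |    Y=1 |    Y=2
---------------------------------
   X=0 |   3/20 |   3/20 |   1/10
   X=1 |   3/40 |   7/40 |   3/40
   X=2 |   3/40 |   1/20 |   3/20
0.0595 nats

Mutual information: I(X;Y) = H(X) + H(Y) - H(X,Y)

Marginals:
P(X) = (2/5, 13/40, 11/40), H(X) = 1.0868 nats
P(Y) = (3/10, 3/8, 13/40), H(Y) = 1.0943 nats

Joint entropy: H(X,Y) = 2.1216 nats

I(X;Y) = 1.0868 + 1.0943 - 2.1216 = 0.0595 nats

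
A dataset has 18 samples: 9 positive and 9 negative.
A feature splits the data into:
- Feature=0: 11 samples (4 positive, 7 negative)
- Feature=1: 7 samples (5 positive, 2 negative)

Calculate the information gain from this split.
0.0864 bits

Information Gain = H(Y) - H(Y|Feature)

Before split:
P(positive) = 9/18 = 0.5000
H(Y) = 1.0000 bits

After split:
Feature=0: H = 0.9457 bits (weight = 11/18)
Feature=1: H = 0.8631 bits (weight = 7/18)
H(Y|Feature) = (11/18)×0.9457 + (7/18)×0.8631 = 0.9136 bits

Information Gain = 1.0000 - 0.9136 = 0.0864 bits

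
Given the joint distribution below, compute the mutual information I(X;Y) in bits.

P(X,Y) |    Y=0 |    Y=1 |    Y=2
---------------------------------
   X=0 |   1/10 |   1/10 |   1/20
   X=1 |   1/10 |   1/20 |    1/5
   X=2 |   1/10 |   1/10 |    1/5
0.0764 bits

Mutual information: I(X;Y) = H(X) + H(Y) - H(X,Y)

Marginals:
P(X) = (1/4, 7/20, 2/5), H(X) = 1.5589 bits
P(Y) = (3/10, 1/4, 9/20), H(Y) = 1.5395 bits

Joint entropy: H(X,Y) = 3.0219 bits

I(X;Y) = 1.5589 + 1.5395 - 3.0219 = 0.0764 bits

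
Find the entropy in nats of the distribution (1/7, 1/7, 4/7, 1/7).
1.1537 nats

Shannon entropy is H(X) = -Σ p(x) log p(x).

For P = (1/7, 1/7, 4/7, 1/7):
H = -1/7 × log_e(1/7) -1/7 × log_e(1/7) -4/7 × log_e(4/7) -1/7 × log_e(1/7)
H = 1.1537 nats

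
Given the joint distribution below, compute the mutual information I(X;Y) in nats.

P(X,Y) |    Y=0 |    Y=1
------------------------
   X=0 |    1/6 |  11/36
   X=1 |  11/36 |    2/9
0.0258 nats

Mutual information: I(X;Y) = H(X) + H(Y) - H(X,Y)

Marginals:
P(X) = (17/36, 19/36), H(X) = 0.6916 nats
P(Y) = (17/36, 19/36), H(Y) = 0.6916 nats

Joint entropy: H(X,Y) = 1.3574 nats

I(X;Y) = 0.6916 + 0.6916 - 1.3574 = 0.0258 nats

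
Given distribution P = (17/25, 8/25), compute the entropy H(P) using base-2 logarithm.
0.9044 bits

Shannon entropy is H(X) = -Σ p(x) log p(x).

For P = (17/25, 8/25):
H = -17/25 × log_2(17/25) -8/25 × log_2(8/25)
H = 0.9044 bits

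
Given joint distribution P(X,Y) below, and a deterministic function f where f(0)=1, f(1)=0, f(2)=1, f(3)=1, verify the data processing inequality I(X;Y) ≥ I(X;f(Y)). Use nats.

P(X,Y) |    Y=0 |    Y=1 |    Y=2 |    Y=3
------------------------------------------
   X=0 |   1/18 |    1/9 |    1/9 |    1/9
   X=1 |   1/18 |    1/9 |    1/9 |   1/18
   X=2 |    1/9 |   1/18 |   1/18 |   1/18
I(X;Y) = 0.0411, I(X;f(Y)) = 0.0070, inequality holds: 0.0411 ≥ 0.0070

Data Processing Inequality: For any Markov chain X → Y → Z, we have I(X;Y) ≥ I(X;Z).

Here Z = f(Y) is a deterministic function of Y, forming X → Y → Z.

Original I(X;Y) = 0.0411 nats

After applying f:
P(X,Z) where Z=f(Y):
- P(X,Z=0) = P(X,Y=1)
- P(X,Z=1) = P(X,Y=0) + P(X,Y=2) + P(X,Y=3)

I(X;Z) = I(X;f(Y)) = 0.0070 nats

Verification: 0.0411 ≥ 0.0070 ✓

Information cannot be created by processing; the function f can only lose information about X.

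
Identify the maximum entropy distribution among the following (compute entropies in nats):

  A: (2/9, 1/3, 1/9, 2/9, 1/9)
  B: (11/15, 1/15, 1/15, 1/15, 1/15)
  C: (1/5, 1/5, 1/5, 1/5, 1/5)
C

For a discrete distribution over n outcomes, entropy is maximized by the uniform distribution.

Computing entropies:
H(A) = 1.5230 nats
H(B) = 0.9496 nats
H(C) = 1.6094 nats

The uniform distribution (where all probabilities equal 1/5) achieves the maximum entropy of log_e(5) = 1.6094 nats.

Distribution C has the highest entropy.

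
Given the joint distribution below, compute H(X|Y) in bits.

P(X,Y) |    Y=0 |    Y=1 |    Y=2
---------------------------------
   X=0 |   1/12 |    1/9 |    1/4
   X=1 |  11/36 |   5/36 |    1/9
0.8608 bits

Using the chain rule: H(X|Y) = H(X,Y) - H(Y)

First, compute H(X,Y) = 2.4214 bits

Marginal P(Y) = (7/18, 1/4, 13/36)
H(Y) = 1.5605 bits

H(X|Y) = H(X,Y) - H(Y) = 2.4214 - 1.5605 = 0.8608 bits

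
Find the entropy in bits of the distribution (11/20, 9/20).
0.9928 bits

Shannon entropy is H(X) = -Σ p(x) log p(x).

For P = (11/20, 9/20):
H = -11/20 × log_2(11/20) -9/20 × log_2(9/20)
H = 0.9928 bits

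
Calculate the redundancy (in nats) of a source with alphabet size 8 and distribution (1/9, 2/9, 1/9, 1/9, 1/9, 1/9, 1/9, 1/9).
0.0362 nats

Redundancy measures how far a source is from maximum entropy:
R = H_max - H(X)

Maximum entropy for 8 symbols: H_max = log_e(8) = 2.0794 nats
Actual entropy: H(X) = 2.0432 nats
Redundancy: R = 2.0794 - 2.0432 = 0.0362 nats

This redundancy represents potential for compression: the source could be compressed by 0.0362 nats per symbol.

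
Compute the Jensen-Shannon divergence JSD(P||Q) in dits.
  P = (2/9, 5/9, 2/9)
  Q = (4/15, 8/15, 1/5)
0.0006 dits

Jensen-Shannon divergence is:
JSD(P||Q) = 0.5 × D_KL(P||M) + 0.5 × D_KL(Q||M)
where M = 0.5 × (P + Q) is the mixture distribution.

M = 0.5 × (2/9, 5/9, 2/9) + 0.5 × (4/15, 8/15, 1/5) = (0.244444, 0.544444, 0.211111)

D_KL(P||M) = 0.0006 dits
D_KL(Q||M) = 0.0006 dits

JSD(P||Q) = 0.5 × 0.0006 + 0.5 × 0.0006 = 0.0006 dits

Unlike KL divergence, JSD is symmetric and bounded: 0 ≤ JSD ≤ log(2).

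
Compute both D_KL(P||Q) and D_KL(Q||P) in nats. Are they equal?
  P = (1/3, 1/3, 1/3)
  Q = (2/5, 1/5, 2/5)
D_KL(P||Q) = 0.0487, D_KL(Q||P) = 0.0437

KL divergence is not symmetric: D_KL(P||Q) ≠ D_KL(Q||P) in general.

D_KL(P||Q) = 0.0487 nats
D_KL(Q||P) = 0.0437 nats

No, they are not equal!

This asymmetry is why KL divergence is not a true distance metric.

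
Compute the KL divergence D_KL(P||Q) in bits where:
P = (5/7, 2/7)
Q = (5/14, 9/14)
0.3800 bits

KL divergence: D_KL(P||Q) = Σ p(x) log(p(x)/q(x))

Computing term by term:
  x=0: 5/7 × log_2[(5/7)/(5/14)] = 5/7 × 1.0000 = 0.7143
  x=1: 2/7 × log_2[(2/7)/(9/14)] = 2/7 × -1.1699 = -0.3343

D_KL(P||Q) = 0.3800 bits

Note: KL divergence is always non-negative and equals 0 iff P = Q.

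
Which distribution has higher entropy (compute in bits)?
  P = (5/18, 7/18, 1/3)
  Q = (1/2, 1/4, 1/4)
P

Computing entropies in bits:
H(P) = 1.5715
H(Q) = 1.5000

Distribution P has higher entropy.

Intuition: The distribution closer to uniform (more spread out) has higher entropy.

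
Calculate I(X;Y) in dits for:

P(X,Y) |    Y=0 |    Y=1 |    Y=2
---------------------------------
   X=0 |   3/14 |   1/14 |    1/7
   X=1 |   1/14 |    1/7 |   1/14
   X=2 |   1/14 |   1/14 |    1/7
0.0286 dits

Mutual information: I(X;Y) = H(X) + H(Y) - H(X,Y)

Marginals:
P(X) = (3/7, 2/7, 2/7), H(X) = 0.4686 dits
P(Y) = (5/14, 2/7, 5/14), H(Y) = 0.4748 dits

Joint entropy: H(X,Y) = 0.9149 dits

I(X;Y) = 0.4686 + 0.4748 - 0.9149 = 0.0286 dits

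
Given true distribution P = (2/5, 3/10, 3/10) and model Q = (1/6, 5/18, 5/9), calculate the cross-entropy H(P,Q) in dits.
0.5547 dits

Cross-entropy: H(P,Q) = -Σ p(x) log q(x)

Alternatively: H(P,Q) = H(P) + D_KL(P||Q)
H(P) = 0.4729 dits
D_KL(P||Q) = 0.0818 dits

H(P,Q) = 0.4729 + 0.0818 = 0.5547 dits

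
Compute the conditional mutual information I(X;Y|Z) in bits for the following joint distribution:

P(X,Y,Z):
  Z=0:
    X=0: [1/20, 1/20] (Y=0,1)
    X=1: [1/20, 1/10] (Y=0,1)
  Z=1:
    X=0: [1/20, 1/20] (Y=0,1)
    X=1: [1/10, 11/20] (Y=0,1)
0.0438 bits

Conditional mutual information: I(X;Y|Z) = H(X|Z) + H(Y|Z) - H(X,Y|Z)

H(Z) = 0.8113
H(X,Z) = 1.4789 → H(X|Z) = 0.6676
H(Y,Z) = 1.5955 → H(Y|Z) = 0.7842
H(X,Y,Z) = 2.2192 → H(X,Y|Z) = 1.4080

I(X;Y|Z) = 0.6676 + 0.7842 - 1.4080 = 0.0438 bits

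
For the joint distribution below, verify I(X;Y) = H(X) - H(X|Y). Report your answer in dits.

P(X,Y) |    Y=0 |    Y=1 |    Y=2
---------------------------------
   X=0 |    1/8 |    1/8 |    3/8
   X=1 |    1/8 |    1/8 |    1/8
I(X;Y) = 0.0147 dits

Mutual information has multiple equivalent forms:
- I(X;Y) = H(X) - H(X|Y)
- I(X;Y) = H(Y) - H(Y|X)
- I(X;Y) = H(X) + H(Y) - H(X,Y)

Computing all quantities:
H(X) = 0.2873, H(Y) = 0.4515, H(X,Y) = 0.7242
H(X|Y) = 0.2726, H(Y|X) = 0.4369

Verification:
H(X) - H(X|Y) = 0.2873 - 0.2726 = 0.0147
H(Y) - H(Y|X) = 0.4515 - 0.4369 = 0.0147
H(X) + H(Y) - H(X,Y) = 0.2873 + 0.4515 - 0.7242 = 0.0147

All forms give I(X;Y) = 0.0147 dits. ✓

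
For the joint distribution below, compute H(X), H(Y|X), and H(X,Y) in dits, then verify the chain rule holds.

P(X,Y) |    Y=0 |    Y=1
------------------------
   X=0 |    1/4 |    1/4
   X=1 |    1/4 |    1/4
H(X,Y) = 0.6021, H(X) = 0.3010, H(Y|X) = 0.3010 (all in dits)

Chain rule: H(X,Y) = H(X) + H(Y|X)

Left side — joint entropy directly:
H(X,Y) = -Σ p(x,y) log p(x,y) = 0.6021 dits

Right side — compute H(Y|X) from the conditional distributions:
P(X) = (1/2, 1/2), so H(X) = 0.3010 dits
H(Y|X) = Σ_x P(X=x) · H(Y|X=x):
  P(Y|X=0) = (1/2, 1/2), H(Y|X=0) = 0.3010, weight P(X=0) = 1/2
  P(Y|X=1) = (1/2, 1/2), H(Y|X=1) = 0.3010, weight P(X=1) = 1/2
H(Y|X) = 0.3010 dits

H(X) + H(Y|X) = 0.3010 + 0.3010 = 0.6021 dits

Both sides equal 0.6021 dits. ✓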